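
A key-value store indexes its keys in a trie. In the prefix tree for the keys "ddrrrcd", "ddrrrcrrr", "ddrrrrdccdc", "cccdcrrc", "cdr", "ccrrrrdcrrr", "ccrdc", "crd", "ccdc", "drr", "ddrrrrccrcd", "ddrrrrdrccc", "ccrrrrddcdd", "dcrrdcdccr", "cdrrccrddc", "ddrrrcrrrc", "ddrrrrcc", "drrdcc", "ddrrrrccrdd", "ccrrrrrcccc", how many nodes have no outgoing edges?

Leaves are exactly the stored words that no other stored word extends.
Those words: "cccdcrrc", "ccdc", "ccrdc", "ccrrrrdcrrr", "ccrrrrddcdd", "ccrrrrrcccc", "cdrrccrddc", "crd", "dcrrdcdccr", "ddrrrcd", "ddrrrcrrrc", "ddrrrrccrcd", "ddrrrrccrdd", "ddrrrrdccdc", "ddrrrrdrccc", "drrdcc"
Leaf count: 16

16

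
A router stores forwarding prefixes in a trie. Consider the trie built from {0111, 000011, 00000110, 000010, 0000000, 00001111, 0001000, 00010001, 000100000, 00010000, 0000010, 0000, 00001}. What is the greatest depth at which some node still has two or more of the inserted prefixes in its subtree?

8

The deepest shared node is where two words last agree before diverging.
e.g. "00010000" and "000100000" share the prefix "00010000" of length 8; no pair shares a longer one.
Longest shared-prefix length: 8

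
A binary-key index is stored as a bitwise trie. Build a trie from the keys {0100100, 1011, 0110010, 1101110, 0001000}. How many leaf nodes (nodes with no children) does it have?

Leaves are exactly the stored words that no other stored word extends.
Those words: "0001000", "0100100", "0110010", "1011", "1101110"
Leaf count: 5

5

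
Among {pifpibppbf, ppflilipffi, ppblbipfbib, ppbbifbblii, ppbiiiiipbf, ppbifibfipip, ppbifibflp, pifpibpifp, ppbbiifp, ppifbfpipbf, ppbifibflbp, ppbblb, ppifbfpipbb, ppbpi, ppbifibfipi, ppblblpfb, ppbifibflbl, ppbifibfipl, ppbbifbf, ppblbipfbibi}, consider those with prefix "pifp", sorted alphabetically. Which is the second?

pifpibppbf

Filter for "pifp…" and sort: "pifpibpifp", "pifpibppbf"
Position 2: pifpibppbf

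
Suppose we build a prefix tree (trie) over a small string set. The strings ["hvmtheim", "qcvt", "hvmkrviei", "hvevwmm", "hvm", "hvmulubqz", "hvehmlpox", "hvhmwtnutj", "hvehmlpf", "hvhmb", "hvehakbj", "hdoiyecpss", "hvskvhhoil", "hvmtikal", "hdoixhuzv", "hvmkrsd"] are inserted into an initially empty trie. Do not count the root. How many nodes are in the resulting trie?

77

Trace insertions, counting only characters that open a new branch:
  "hvmtheim" → 8 new (h, v, m, t, h, e, i, m)
  "qcvt" → 4 new (q, c, v, t)
  "hvmkrviei" → prefix "hvm" already present; 6 new (k, r, v, i, e, i)
  "hvevwmm" → prefix "hv" already present; 5 new (e, v, w, m, m)
  "hvm" → prefix "hvm" already present; 0 new (none)
  "hvmulubqz" → prefix "hvm" already present; 6 new (u, l, u, b, q, z)
  "hvehmlpox" → prefix "hve" already present; 6 new (h, m, l, p, o, x)
  "hvhmwtnutj" → prefix "hv" already present; 8 new (h, m, w, t, n, u, t, j)
  "hvehmlpf" → prefix "hvehmlp" already present; 1 new (f)
  "hvhmb" → prefix "hvhm" already present; 1 new (b)
  "hvehakbj" → prefix "hveh" already present; 4 new (a, k, b, j)
  "hdoiyecpss" → prefix "h" already present; 9 new (d, o, i, y, e, c, p, s, s)
  "hvskvhhoil" → prefix "hv" already present; 8 new (s, k, v, h, h, o, i, l)
  "hvmtikal" → prefix "hvmt" already present; 4 new (i, k, a, l)
  "hdoixhuzv" → prefix "hdoi" already present; 5 new (x, h, u, z, v)
  "hvmkrsd" → prefix "hvmkr" already present; 2 new (s, d)
Total nodes = 8 + 4 + 6 + 5 + 0 + 6 + 6 + 8 + 1 + 1 + 4 + 9 + 8 + 4 + 5 + 2 = 77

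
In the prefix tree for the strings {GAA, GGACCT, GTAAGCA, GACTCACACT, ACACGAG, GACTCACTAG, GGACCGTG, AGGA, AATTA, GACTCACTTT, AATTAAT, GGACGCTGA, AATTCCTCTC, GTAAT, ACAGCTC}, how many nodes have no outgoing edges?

14

A leaf is a node with no children — equivalently, the end of a word that is not a proper prefix of any other stored word.
Those words: "AATTAAT", "AATTCCTCTC", "ACACGAG", "ACAGCTC", "AGGA", "GAA", "GACTCACACT", "GACTCACTAG", "GACTCACTTT", "GGACCGTG", "GGACCT", "GGACGCTGA", "GTAAGCA", "GTAAT"
Leaf count: 14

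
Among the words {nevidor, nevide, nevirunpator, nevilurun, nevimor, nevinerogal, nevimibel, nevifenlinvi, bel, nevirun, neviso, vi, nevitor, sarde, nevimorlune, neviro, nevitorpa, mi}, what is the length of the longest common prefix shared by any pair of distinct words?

The deepest shared node is where two words last agree before diverging.
e.g. "nevimor" and "nevimorlune" share the prefix "nevimor" of length 7; no pair shares a longer one.
Longest shared-prefix length: 7

7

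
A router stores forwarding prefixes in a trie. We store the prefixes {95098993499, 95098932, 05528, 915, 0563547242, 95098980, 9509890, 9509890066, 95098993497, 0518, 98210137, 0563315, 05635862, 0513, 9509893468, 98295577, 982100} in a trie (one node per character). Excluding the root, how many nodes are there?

60

Insert word by word; a character creates a node only if that edge doesn't already exist:
  "95098993499" → 11 new (9, 5, 0, 9, 8, 9, 9, 3, 4, 9, 9)
  "95098932" → prefix "950989" already present; 2 new (3, 2)
  "05528" → 5 new (0, 5, 5, 2, 8)
  "915" → prefix "9" already present; 2 new (1, 5)
  "0563547242" → prefix "05" already present; 8 new (6, 3, 5, 4, 7, 2, 4, 2)
  "95098980" → prefix "950989" already present; 2 new (8, 0)
  "9509890" → prefix "950989" already present; 1 new (0)
  "9509890066" → prefix "9509890" already present; 3 new (0, 6, 6)
  "95098993497" → prefix "9509899349" already present; 1 new (7)
  "0518" → prefix "05" already present; 2 new (1, 8)
  "98210137" → prefix "9" already present; 7 new (8, 2, 1, 0, 1, 3, 7)
  "0563315" → prefix "0563" already present; 3 new (3, 1, 5)
  "05635862" → prefix "05635" already present; 3 new (8, 6, 2)
  "0513" → prefix "051" already present; 1 new (3)
  "9509893468" → prefix "9509893" already present; 3 new (4, 6, 8)
  "98295577" → prefix "982" already present; 5 new (9, 5, 5, 7, 7)
  "982100" → prefix "98210" already present; 1 new (0)
Total nodes = 11 + 2 + 5 + 2 + 8 + 2 + 1 + 3 + 1 + 2 + 7 + 3 + 3 + 1 + 3 + 5 + 1 = 60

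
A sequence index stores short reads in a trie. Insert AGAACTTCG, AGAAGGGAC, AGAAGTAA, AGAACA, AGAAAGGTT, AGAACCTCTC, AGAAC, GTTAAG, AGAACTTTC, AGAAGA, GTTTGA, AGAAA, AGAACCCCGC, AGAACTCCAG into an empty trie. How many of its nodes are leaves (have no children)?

12

Leaves are exactly the stored words that no other stored word extends.
Those words: "AGAAAGGTT", "AGAACA", "AGAACCCCGC", "AGAACCTCTC", "AGAACTCCAG", "AGAACTTCG", "AGAACTTTC", "AGAAGA", "AGAAGGGAC", "AGAAGTAA", "GTTAAG", "GTTTGA"
Leaf count: 12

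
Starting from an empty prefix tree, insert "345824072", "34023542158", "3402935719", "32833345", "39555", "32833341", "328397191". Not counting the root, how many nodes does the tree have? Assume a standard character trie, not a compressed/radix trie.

Count nodes per top-level branch (shared prefixes stored once):
  '3'-branch (32833341, 32833345, 328397191, 34023542158, 3402935719, 345824072, 39555): 41 nodes
Sum: 41

41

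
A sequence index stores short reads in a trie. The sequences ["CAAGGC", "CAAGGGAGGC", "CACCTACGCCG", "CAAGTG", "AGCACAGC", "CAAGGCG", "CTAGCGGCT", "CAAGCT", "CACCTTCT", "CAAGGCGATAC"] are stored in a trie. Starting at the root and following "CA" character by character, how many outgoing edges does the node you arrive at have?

2

Walk "CA" from the root, arriving at one node.
Characters that immediately follow "CA" among the stored strings: {A, C}.
That node has 2 child edges.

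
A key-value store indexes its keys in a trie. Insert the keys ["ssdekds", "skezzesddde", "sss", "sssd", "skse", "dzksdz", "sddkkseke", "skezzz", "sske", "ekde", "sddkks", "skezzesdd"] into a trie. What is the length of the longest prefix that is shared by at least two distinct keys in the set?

Look for the deepest trie node that still has at least two words in its subtree.
e.g. "skezzesdd" and "skezzesddde" share the prefix "skezzesdd" of length 9; no pair shares a longer one.
Longest shared-prefix length: 9

9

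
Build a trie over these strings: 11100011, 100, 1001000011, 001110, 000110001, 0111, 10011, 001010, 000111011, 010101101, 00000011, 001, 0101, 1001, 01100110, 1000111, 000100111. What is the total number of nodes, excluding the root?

67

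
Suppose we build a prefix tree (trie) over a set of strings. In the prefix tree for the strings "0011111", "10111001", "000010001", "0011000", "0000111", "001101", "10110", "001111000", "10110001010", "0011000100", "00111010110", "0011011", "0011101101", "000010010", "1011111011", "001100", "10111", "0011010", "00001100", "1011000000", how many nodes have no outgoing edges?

A leaf is a node with no children — equivalently, the end of a word that is not a proper prefix of any other stored word.
Those words: "000010001", "000010010", "00001100", "0000111", "0011000100", "0011010", "0011011", "00111010110", "0011101101", "001111000", "0011111", "1011000000", "10110001010", "10111001", "1011111011"
Leaf count: 15

15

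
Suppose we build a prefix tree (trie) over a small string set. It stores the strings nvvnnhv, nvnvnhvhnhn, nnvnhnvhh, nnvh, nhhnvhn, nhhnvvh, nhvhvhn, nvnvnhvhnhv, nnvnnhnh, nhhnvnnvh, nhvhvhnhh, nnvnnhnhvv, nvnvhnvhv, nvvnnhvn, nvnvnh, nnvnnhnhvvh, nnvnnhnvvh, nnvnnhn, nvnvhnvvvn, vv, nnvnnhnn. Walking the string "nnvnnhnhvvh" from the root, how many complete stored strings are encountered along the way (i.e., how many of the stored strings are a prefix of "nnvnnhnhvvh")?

4

Walk "nnvnnhnhvvh" from the root; an end-of-word marker is hit whenever a stored word is a prefix of "nnvnnhnhvvh".
Prefixes of the query that are stored words: "nnvnnhn", "nnvnnhnh", "nnvnnhnhvv", "nnvnnhnhvvh"
Count: 4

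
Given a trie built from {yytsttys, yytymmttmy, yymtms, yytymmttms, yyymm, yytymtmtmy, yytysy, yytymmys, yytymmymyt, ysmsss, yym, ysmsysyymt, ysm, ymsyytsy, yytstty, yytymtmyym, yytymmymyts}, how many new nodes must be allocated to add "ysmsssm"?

1

"ysmsss" is already a path in the trie; the remaining "m" must be added.
So 7 − 6 = 1 new nodes.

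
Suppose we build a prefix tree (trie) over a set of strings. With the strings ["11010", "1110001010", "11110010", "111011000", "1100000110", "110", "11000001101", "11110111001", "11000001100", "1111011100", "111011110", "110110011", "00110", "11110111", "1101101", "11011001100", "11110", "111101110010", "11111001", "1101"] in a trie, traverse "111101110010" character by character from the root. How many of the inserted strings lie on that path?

5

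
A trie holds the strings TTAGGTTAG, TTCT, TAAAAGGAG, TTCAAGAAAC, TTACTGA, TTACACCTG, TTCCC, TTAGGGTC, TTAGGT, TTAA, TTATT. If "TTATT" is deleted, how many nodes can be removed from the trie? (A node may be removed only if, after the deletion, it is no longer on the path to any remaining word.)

Walk "TTATT" from the leaf back toward the root, removing each node that no remaining word uses.
The suffix "TT" (2 nodes) is used only by "TTATT"; the node for "TTA" still has the child "G", so pruning stops there.
Nodes removed: 2

2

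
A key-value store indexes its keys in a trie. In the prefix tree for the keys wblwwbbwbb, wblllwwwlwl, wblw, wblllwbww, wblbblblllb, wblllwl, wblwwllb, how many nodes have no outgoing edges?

A leaf is a node with no children — equivalently, the end of a word that is not a proper prefix of any other stored word.
Those words: "wblbblblllb", "wblllwbww", "wblllwl", "wblllwwwlwl", "wblwwbbwbb", "wblwwllb"
Leaf count: 6

6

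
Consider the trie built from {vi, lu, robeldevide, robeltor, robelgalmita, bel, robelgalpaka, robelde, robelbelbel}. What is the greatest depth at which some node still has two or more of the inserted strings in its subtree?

The deepest shared node is where two words last agree before diverging.
"robelgalmita" and "robelgalpaka" agree on "robelgal" (8 characters) before diverging; nothing deeper is shared.
Longest shared-prefix length: 8

8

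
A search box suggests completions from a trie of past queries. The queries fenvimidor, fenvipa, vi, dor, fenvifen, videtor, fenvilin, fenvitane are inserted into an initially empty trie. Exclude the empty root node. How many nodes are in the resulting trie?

For each word, the new-node count is its length minus the longest prefix already in the trie:
  "fenvimidor" → 10 new (f, e, n, v, i, m, i, d, o, r)
  "fenvipa" → prefix "fenvi" already present; 2 new (p, a)
  "vi" → 2 new (v, i)
  "dor" → 3 new (d, o, r)
  "fenvifen" → prefix "fenvi" already present; 3 new (f, e, n)
  "videtor" → prefix "vi" already present; 5 new (d, e, t, o, r)
  "fenvilin" → prefix "fenvi" already present; 3 new (l, i, n)
  "fenvitane" → prefix "fenvi" already present; 4 new (t, a, n, e)
Total nodes = 10 + 2 + 2 + 3 + 3 + 5 + 3 + 4 = 32

32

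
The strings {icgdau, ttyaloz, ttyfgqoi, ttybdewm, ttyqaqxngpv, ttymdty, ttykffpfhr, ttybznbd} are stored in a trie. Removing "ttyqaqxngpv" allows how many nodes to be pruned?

8

A node on "ttyqaqxngpv"'s path can go only if nothing else ends at it or branches off below it.
The suffix "qaqxngpv" (8 nodes) is used only by "ttyqaqxngpv"; the node for "tty" still has the child "a", so pruning stops there.
Nodes removed: 8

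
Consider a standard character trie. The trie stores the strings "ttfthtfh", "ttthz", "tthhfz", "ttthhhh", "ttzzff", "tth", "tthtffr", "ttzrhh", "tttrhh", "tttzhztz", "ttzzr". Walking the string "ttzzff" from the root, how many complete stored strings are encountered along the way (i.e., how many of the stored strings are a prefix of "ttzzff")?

Check each prefix of "ttzzff" against the stored set — each match is an end-marker on the path.
Prefixes of the query that are stored words: "ttzzff"
Count: 1

1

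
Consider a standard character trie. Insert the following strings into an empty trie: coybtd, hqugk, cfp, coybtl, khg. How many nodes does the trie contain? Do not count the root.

Insert word by word; a character creates a node only if that edge doesn't already exist:
  "coybtd" → 6 new (c, o, y, b, t, d)
  "hqugk" → 5 new (h, q, u, g, k)
  "cfp" → prefix "c" already present; 2 new (f, p)
  "coybtl" → prefix "coybt" already present; 1 new (l)
  "khg" → 3 new (k, h, g)
Total nodes = 6 + 5 + 2 + 1 + 3 = 17

17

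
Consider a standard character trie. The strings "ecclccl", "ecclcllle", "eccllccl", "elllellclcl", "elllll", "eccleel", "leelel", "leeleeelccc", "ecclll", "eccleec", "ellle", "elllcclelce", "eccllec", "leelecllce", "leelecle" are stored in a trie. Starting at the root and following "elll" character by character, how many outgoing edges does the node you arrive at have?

Follow the path "elll" to its node, then look at its outgoing edges.
Characters that immediately follow "elll" among the stored strings: {c, e, l}.
That node has 3 child edges.

3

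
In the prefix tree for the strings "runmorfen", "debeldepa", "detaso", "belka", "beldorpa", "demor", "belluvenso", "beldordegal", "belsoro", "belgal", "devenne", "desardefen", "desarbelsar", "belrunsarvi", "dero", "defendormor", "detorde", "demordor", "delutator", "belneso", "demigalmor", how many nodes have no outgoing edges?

20

Leaves are exactly the stored words that no other stored word extends.
Those words: "beldordegal", "beldorpa", "belgal", "belka", "belluvenso", "belneso", "belrunsarvi", "belsoro", "debeldepa", "defendormor", "delutator", "demigalmor", "demordor", "dero", "desarbelsar", "desardefen", "detaso", "detorde", "devenne", "runmorfen"
Leaf count: 20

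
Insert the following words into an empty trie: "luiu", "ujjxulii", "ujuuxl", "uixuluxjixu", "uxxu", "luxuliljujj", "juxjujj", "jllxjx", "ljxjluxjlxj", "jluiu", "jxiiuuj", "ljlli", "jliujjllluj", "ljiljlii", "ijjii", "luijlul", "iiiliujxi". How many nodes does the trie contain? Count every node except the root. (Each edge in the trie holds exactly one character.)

Count nodes per top-level branch (shared prefixes stored once):
  'i'-branch (iiiliujxi, ijjii): 13 nodes
  'j'-branch (jliujjllluj, jllxjx, jluiu, juxjujj, jxiiuuj): 30 nodes
  'l'-branch (ljiljlii, ljlli, ljxjluxjlxj, luijlul, luiu, luxuliljujj): 36 nodes
  'u'-branch (uixuluxjixu, ujjxulii, ujuuxl, uxxu): 25 nodes
Sum: 104

104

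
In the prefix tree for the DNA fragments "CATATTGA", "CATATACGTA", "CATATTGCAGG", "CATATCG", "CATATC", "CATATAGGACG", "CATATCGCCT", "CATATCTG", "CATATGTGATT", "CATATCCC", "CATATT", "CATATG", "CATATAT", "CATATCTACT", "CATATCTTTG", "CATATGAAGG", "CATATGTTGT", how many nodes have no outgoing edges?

Leaves are exactly the stored words that no other stored word extends.
Those words: "CATATACGTA", "CATATAGGACG", "CATATAT", "CATATCCC", "CATATCGCCT", "CATATCTACT", "CATATCTG", "CATATCTTTG", "CATATGAAGG", "CATATGTGATT", "CATATGTTGT", "CATATTGA", "CATATTGCAGG"
Leaf count: 13

13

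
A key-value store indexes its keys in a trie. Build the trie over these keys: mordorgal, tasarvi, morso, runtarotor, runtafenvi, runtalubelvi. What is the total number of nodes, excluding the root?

Count nodes per top-level branch (shared prefixes stored once):
  'm'-branch (mordorgal, morso): 11 nodes
  'r'-branch (runtafenvi, runtalubelvi, runtarotor): 22 nodes
  't'-branch (tasarvi): 7 nodes
Sum: 40

40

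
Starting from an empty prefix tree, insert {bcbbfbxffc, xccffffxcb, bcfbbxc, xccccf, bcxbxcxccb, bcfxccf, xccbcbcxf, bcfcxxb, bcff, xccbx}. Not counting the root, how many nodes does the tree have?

Count nodes per top-level branch (shared prefixes stored once):
  'b'-branch (bcbbfbxffc, bcfbbxc, bcfcxxb, bcff, bcfxccf, bcxbxcxccb): 32 nodes
  'x'-branch (xccbcbcxf, xccbx, xccccf, xccffffxcb): 20 nodes
Sum: 52

52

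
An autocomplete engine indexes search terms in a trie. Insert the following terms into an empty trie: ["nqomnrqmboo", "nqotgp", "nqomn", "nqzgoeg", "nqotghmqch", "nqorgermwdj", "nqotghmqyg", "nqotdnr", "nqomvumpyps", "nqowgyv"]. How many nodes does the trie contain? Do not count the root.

Insert word by word; a character creates a node only if that edge doesn't already exist:
  "nqomnrqmboo" → 11 new (n, q, o, m, n, r, q, m, b, o, o)
  "nqotgp" → prefix "nqo" already present; 3 new (t, g, p)
  "nqomn" → prefix "nqomn" already present; 0 new (none)
  "nqzgoeg" → prefix "nq" already present; 5 new (z, g, o, e, g)
  "nqotghmqch" → prefix "nqotg" already present; 5 new (h, m, q, c, h)
  "nqorgermwdj" → prefix "nqo" already present; 8 new (r, g, e, r, m, w, d, j)
  "nqotghmqyg" → prefix "nqotghmq" already present; 2 new (y, g)
  "nqotdnr" → prefix "nqot" already present; 3 new (d, n, r)
  "nqomvumpyps" → prefix "nqom" already present; 7 new (v, u, m, p, y, p, s)
  "nqowgyv" → prefix "nqo" already present; 4 new (w, g, y, v)
Total nodes = 11 + 3 + 0 + 5 + 5 + 8 + 2 + 3 + 7 + 4 = 48

48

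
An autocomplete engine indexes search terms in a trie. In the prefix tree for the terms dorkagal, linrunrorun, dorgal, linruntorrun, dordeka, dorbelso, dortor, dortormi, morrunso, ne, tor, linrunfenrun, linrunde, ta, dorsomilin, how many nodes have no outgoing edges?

14

Leaves are exactly the stored words that no other stored word extends.
Those words: "dorbelso", "dordeka", "dorgal", "dorkagal", "dorsomilin", "dortormi", "linrunde", "linrunfenrun", "linrunrorun", "linruntorrun", "morrunso", "ne", "ta", "tor"
Leaf count: 14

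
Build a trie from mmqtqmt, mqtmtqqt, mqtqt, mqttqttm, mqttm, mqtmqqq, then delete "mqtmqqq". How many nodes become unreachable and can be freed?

3

A node on "mqtmqqq"'s path can go only if nothing else ends at it or branches off below it.
The suffix "qqq" (3 nodes) is used only by "mqtmqqq"; the node for "mqtm" still has the child "t", so pruning stops there.
Nodes removed: 3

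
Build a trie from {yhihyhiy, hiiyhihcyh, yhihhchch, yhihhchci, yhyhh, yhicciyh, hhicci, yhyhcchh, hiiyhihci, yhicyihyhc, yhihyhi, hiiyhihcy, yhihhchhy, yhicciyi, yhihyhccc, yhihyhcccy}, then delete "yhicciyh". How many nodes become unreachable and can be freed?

1

Walk "yhicciyh" from the leaf back toward the root, removing each node that no remaining word uses.
The suffix "h" (1 node) is used only by "yhicciyh"; the node for "yhicciy" still has the child "i", so pruning stops there.
Nodes removed: 1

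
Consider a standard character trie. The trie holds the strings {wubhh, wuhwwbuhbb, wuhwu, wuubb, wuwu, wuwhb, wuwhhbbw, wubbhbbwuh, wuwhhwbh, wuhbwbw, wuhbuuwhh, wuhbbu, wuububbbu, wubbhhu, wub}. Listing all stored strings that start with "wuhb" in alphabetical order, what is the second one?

Words with prefix "wuhb", in lexicographic order: "wuhbbu", "wuhbuuwhh", "wuhbwbw"
The 2nd is wuhbuuwhh.

wuhbuuwhh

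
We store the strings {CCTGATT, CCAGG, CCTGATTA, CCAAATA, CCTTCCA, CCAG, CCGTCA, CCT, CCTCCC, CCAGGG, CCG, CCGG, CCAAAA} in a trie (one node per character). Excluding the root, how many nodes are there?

Count nodes per top-level branch (shared prefixes stored once):
  'C'-branch (CCAAAA, CCAAATA, CCAG, CCAGG, CCAGGG, CCG, CCGG, CCGTCA, CCT, CCTCCC, CCTGATT, CCTGATTA, CCTTCCA): 29 nodes
Sum: 29

29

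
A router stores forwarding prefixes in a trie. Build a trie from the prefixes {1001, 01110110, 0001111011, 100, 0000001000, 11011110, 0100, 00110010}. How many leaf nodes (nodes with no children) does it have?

Leaves are exactly the stored words that no other stored word extends.
Those words: "0000001000", "0001111011", "00110010", "0100", "01110110", "1001", "11011110"
Leaf count: 7

7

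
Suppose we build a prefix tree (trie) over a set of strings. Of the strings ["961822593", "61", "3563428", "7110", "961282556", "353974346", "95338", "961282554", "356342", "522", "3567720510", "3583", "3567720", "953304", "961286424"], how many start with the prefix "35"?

Traverse to the node for "35", then collect every word in that subtree.
Words under "35": 353974346, 356342, 3563428, 3567720, 3567720510, 3583
Count: 6

6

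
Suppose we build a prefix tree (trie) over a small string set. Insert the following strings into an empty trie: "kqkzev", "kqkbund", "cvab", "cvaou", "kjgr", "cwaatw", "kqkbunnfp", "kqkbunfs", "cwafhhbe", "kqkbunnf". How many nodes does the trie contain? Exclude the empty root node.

34

Count nodes per top-level branch (shared prefixes stored once):
  'c'-branch (cvab, cvaou, cwaatw, cwafhhbe): 16 nodes
  'k'-branch (kjgr, kqkbund, kqkbunfs, kqkbunnf, kqkbunnfp, kqkzev): 18 nodes
Sum: 34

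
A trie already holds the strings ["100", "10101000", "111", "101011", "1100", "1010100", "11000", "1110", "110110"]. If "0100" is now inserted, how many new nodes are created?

"0100" shares no prefix with any stored word, so all 4 characters open new nodes.
4 − 0 = 4 new nodes.

4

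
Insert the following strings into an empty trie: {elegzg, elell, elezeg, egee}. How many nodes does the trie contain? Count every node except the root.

14

Trie structure (* marks end of a word):
(root)
└─ e
   ├─ g
   │  └─ e
   │     └─ e *
   └─ l
      └─ e
         ├─ g
         │  └─ z
         │     └─ g *
         ├─ l
         │  └─ l *
         └─ z
            └─ e
               └─ g *
Counting every labelled node above: 14.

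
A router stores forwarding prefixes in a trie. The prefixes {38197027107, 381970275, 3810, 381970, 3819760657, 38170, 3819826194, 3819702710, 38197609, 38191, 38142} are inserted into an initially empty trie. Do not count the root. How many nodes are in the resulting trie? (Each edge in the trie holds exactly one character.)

Insert word by word; a character creates a node only if that edge doesn't already exist:
  "38197027107" → 11 new (3, 8, 1, 9, 7, 0, 2, 7, 1, 0, 7)
  "381970275" → prefix "38197027" already present; 1 new (5)
  "3810" → prefix "381" already present; 1 new (0)
  "381970" → prefix "381970" already present; 0 new (none)
  "3819760657" → prefix "38197" already present; 5 new (6, 0, 6, 5, 7)
  "38170" → prefix "381" already present; 2 new (7, 0)
  "3819826194" → prefix "3819" already present; 6 new (8, 2, 6, 1, 9, 4)
  "3819702710" → prefix "3819702710" already present; 0 new (none)
  "38197609" → prefix "3819760" already present; 1 new (9)
  "38191" → prefix "3819" already present; 1 new (1)
  "38142" → prefix "381" already present; 2 new (4, 2)
Total nodes = 11 + 1 + 1 + 0 + 5 + 2 + 6 + 0 + 1 + 1 + 2 = 30

30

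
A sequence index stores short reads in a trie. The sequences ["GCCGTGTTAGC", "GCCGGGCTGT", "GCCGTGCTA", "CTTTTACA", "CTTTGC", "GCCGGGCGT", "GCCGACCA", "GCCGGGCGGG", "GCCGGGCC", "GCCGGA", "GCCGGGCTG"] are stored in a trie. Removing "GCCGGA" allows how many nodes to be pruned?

A node on "GCCGGA"'s path can go only if nothing else ends at it or branches off below it.
The suffix "A" (1 node) is used only by "GCCGGA"; the node for "GCCGG" still has the child "G", so pruning stops there.
Nodes removed: 1

1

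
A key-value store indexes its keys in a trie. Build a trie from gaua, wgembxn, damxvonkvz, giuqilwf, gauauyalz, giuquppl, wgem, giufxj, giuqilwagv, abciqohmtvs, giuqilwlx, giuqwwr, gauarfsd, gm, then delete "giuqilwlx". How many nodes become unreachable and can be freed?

A node on "giuqilwlx"'s path can go only if nothing else ends at it or branches off below it.
The suffix "lx" (2 nodes) is used only by "giuqilwlx"; the node for "giuqilw" still has the child "f", so pruning stops there.
Nodes removed: 2

2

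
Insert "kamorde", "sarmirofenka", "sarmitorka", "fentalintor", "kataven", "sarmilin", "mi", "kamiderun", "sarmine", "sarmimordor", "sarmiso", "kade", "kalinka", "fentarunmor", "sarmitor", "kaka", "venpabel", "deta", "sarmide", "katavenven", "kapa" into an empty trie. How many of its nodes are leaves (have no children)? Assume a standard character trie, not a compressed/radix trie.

19

A leaf is a node with no children — equivalently, the end of a word that is not a proper prefix of any other stored word.
Those words: "deta", "fentalintor", "fentarunmor", "kade", "kaka", "kalinka", "kamiderun", "kamorde", "kapa", "katavenven", "mi", "sarmide", "sarmilin", "sarmimordor", "sarmine", "sarmirofenka", "sarmiso", "sarmitorka", "venpabel"
Leaf count: 19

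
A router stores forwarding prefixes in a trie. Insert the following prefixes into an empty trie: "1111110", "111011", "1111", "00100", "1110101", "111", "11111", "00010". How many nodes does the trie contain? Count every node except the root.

20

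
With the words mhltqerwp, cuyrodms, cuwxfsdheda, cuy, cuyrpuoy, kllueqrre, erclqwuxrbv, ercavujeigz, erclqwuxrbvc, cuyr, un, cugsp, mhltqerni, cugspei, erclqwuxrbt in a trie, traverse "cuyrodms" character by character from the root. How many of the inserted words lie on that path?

Walk "cuyrodms" from the root; an end-of-word marker is hit whenever a stored word is a prefix of "cuyrodms".
Prefixes of the query that are stored words: "cuy", "cuyr", "cuyrodms"
Count: 3

3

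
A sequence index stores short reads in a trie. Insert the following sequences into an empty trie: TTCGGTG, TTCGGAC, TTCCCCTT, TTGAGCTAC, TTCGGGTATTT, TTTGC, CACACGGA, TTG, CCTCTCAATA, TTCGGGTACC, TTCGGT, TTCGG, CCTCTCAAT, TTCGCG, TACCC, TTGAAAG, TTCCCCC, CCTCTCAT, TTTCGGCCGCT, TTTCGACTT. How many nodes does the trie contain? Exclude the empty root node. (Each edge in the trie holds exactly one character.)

Trace insertions, counting only characters that open a new branch:
  "TTCGGTG" → 7 new (T, T, C, G, G, T, G)
  "TTCGGAC" → prefix "TTCGG" already present; 2 new (A, C)
  "TTCCCCTT" → prefix "TTC" already present; 5 new (C, C, C, T, T)
  "TTGAGCTAC" → prefix "TT" already present; 7 new (G, A, G, C, T, A, C)
  "TTCGGGTATTT" → prefix "TTCGG" already present; 6 new (G, T, A, T, T, T)
  "TTTGC" → prefix "TT" already present; 3 new (T, G, C)
  "CACACGGA" → 8 new (C, A, C, A, C, G, G, A)
  "TTG" → prefix "TTG" already present; 0 new (none)
  "CCTCTCAATA" → prefix "C" already present; 9 new (C, T, C, T, C, A, A, T, A)
  "TTCGGGTACC" → prefix "TTCGGGTA" already present; 2 new (C, C)
  "TTCGGT" → prefix "TTCGGT" already present; 0 new (none)
  "TTCGG" → prefix "TTCGG" already present; 0 new (none)
  "CCTCTCAAT" → prefix "CCTCTCAAT" already present; 0 new (none)
  "TTCGCG" → prefix "TTCG" already present; 2 new (C, G)
  "TACCC" → prefix "T" already present; 4 new (A, C, C, C)
  "TTGAAAG" → prefix "TTGA" already present; 3 new (A, A, G)
  "TTCCCCC" → prefix "TTCCCC" already present; 1 new (C)
  "CCTCTCAT" → prefix "CCTCTCA" already present; 1 new (T)
  "TTTCGGCCGCT" → prefix "TTT" already present; 8 new (C, G, G, C, C, G, C, T)
  "TTTCGACTT" → prefix "TTTCG" already present; 4 new (A, C, T, T)
Total nodes = 7 + 2 + 5 + 7 + 6 + 3 + 8 + 0 + 9 + 2 + 0 + 0 + 0 + 2 + 4 + 3 + 1 + 1 + 8 + 4 = 72

72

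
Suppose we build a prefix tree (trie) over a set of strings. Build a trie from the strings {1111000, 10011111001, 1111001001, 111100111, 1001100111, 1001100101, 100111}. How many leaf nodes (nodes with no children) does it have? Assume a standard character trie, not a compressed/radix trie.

6

A leaf is a node with no children — equivalently, the end of a word that is not a proper prefix of any other stored word.
Those words: "1001100101", "1001100111", "10011111001", "1111000", "1111001001", "111100111"
Leaf count: 6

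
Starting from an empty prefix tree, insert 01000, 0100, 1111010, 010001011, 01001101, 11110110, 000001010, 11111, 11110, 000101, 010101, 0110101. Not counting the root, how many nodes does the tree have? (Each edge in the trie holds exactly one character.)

42

Trace insertions, counting only characters that open a new branch:
  "01000" → 5 new (0, 1, 0, 0, 0)
  "0100" → prefix "0100" already present; 0 new (none)
  "1111010" → 7 new (1, 1, 1, 1, 0, 1, 0)
  "010001011" → prefix "01000" already present; 4 new (1, 0, 1, 1)
  "01001101" → prefix "0100" already present; 4 new (1, 1, 0, 1)
  "11110110" → prefix "111101" already present; 2 new (1, 0)
  "000001010" → prefix "0" already present; 8 new (0, 0, 0, 0, 1, 0, 1, 0)
  "11111" → prefix "1111" already present; 1 new (1)
  "11110" → prefix "11110" already present; 0 new (none)
  "000101" → prefix "000" already present; 3 new (1, 0, 1)
  "010101" → prefix "010" already present; 3 new (1, 0, 1)
  "0110101" → prefix "01" already present; 5 new (1, 0, 1, 0, 1)
Total nodes = 5 + 0 + 7 + 4 + 4 + 2 + 8 + 1 + 0 + 3 + 3 + 5 = 42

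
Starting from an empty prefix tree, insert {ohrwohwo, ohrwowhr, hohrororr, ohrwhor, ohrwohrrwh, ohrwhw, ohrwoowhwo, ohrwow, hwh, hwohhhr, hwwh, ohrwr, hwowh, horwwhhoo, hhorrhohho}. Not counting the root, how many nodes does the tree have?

61

Insert word by word; a character creates a node only if that edge doesn't already exist:
  "ohrwohwo" → 8 new (o, h, r, w, o, h, w, o)
  "ohrwowhr" → prefix "ohrwo" already present; 3 new (w, h, r)
  "hohrororr" → 9 new (h, o, h, r, o, r, o, r, r)
  "ohrwhor" → prefix "ohrw" already present; 3 new (h, o, r)
  "ohrwohrrwh" → prefix "ohrwoh" already present; 4 new (r, r, w, h)
  "ohrwhw" → prefix "ohrwh" already present; 1 new (w)
  "ohrwoowhwo" → prefix "ohrwo" already present; 5 new (o, w, h, w, o)
  "ohrwow" → prefix "ohrwow" already present; 0 new (none)
  "hwh" → prefix "h" already present; 2 new (w, h)
  "hwohhhr" → prefix "hw" already present; 5 new (o, h, h, h, r)
  "hwwh" → prefix "hw" already present; 2 new (w, h)
  "ohrwr" → prefix "ohrw" already present; 1 new (r)
  "hwowh" → prefix "hwo" already present; 2 new (w, h)
  "horwwhhoo" → prefix "ho" already present; 7 new (r, w, w, h, h, o, o)
  "hhorrhohho" → prefix "h" already present; 9 new (h, o, r, r, h, o, h, h, o)
Total nodes = 8 + 3 + 9 + 3 + 4 + 1 + 5 + 0 + 2 + 5 + 2 + 1 + 2 + 7 + 9 = 61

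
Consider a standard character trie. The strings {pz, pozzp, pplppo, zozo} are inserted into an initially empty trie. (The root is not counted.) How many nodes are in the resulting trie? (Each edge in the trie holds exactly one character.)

Trace insertions, counting only characters that open a new branch:
  "pz" → 2 new (p, z)
  "pozzp" → prefix "p" already present; 4 new (o, z, z, p)
  "pplppo" → prefix "p" already present; 5 new (p, l, p, p, o)
  "zozo" → 4 new (z, o, z, o)
Total nodes = 2 + 4 + 5 + 4 = 15

15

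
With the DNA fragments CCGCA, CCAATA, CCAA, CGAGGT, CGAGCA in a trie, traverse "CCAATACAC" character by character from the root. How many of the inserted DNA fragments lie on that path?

Walk "CCAATACAC" from the root; an end-of-word marker is hit whenever a stored word is a prefix of "CCAATACAC".
Prefixes of the query that are stored words: "CCAA", "CCAATA"
Count: 2

2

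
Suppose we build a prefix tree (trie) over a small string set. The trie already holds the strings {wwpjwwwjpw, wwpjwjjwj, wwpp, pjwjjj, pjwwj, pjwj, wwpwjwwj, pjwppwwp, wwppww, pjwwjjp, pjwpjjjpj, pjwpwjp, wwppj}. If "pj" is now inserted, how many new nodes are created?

0

"pj" is already a full path in the trie; only an end-marker is added.
No new nodes are needed: 0.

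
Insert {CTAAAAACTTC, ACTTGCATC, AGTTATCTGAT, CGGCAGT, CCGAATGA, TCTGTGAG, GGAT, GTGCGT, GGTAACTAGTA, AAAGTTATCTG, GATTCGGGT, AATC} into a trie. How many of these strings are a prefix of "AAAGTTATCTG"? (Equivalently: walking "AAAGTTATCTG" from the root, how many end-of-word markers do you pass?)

1

Check each prefix of "AAAGTTATCTG" against the stored set — each match is an end-marker on the path.
Prefixes of the query that are stored words: "AAAGTTATCTG"
Count: 1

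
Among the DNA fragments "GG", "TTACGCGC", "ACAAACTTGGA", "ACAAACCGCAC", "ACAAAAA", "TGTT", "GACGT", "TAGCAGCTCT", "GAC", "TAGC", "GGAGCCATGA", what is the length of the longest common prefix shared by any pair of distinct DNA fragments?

6

Equivalently: take the maximum, over all pairs, of their longest common prefix length.
"ACAAACCGCAC" and "ACAAACTTGGA" agree on "ACAAAC" (6 characters) before diverging; nothing deeper is shared.
Longest shared-prefix length: 6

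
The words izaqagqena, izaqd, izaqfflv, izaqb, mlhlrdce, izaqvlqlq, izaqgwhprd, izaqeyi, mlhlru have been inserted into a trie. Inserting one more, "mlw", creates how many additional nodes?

The longest prefix of "mlw" already in the trie is "ml" (length 2).
So 3 − 2 = 1 new nodes.

1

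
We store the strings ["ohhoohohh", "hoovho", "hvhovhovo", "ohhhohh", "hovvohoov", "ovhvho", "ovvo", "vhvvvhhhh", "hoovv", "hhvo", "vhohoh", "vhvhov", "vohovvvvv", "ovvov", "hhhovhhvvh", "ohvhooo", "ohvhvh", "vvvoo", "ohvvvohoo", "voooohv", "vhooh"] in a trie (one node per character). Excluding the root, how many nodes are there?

102

Count nodes per top-level branch (shared prefixes stored once):
  'h'-branch (hhhovhhvvh, hhvo, hoovho, hoovv, hovvohoov, hvhovhovo): 33 nodes
  'o'-branch (ohhhohh, ohhoohohh, ohvhooo, ohvhvh, ohvvvohoo, ovhvho, ovvo, ovvov): 34 nodes
  'v'-branch (vhohoh, vhooh, vhvhov, vhvvvhhhh, vohovvvvv, voooohv, vvvoo): 35 nodes
Sum: 102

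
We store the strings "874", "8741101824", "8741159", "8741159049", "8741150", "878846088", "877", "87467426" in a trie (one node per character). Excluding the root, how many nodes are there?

29

Count nodes per top-level branch (shared prefixes stored once):
  '8'-branch (874, 8741101824, 8741150, 8741159, 8741159049, 87467426, 877, 878846088): 29 nodes
Sum: 29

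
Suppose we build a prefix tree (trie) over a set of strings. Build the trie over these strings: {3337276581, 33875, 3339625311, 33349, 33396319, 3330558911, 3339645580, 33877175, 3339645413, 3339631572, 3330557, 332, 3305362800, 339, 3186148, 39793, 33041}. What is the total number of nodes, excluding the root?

70

Insert word by word; a character creates a node only if that edge doesn't already exist:
  "3337276581" → 10 new (3, 3, 3, 7, 2, 7, 6, 5, 8, 1)
  "33875" → prefix "33" already present; 3 new (8, 7, 5)
  "3339625311" → prefix "333" already present; 7 new (9, 6, 2, 5, 3, 1, 1)
  "33349" → prefix "333" already present; 2 new (4, 9)
  "33396319" → prefix "33396" already present; 3 new (3, 1, 9)
  "3330558911" → prefix "333" already present; 7 new (0, 5, 5, 8, 9, 1, 1)
  "3339645580" → prefix "33396" already present; 5 new (4, 5, 5, 8, 0)
  "33877175" → prefix "3387" already present; 4 new (7, 1, 7, 5)
  "3339645413" → prefix "3339645" already present; 3 new (4, 1, 3)
  "3339631572" → prefix "3339631" already present; 3 new (5, 7, 2)
  "3330557" → prefix "333055" already present; 1 new (7)
  "332" → prefix "33" already present; 1 new (2)
  "3305362800" → prefix "33" already present; 8 new (0, 5, 3, 6, 2, 8, 0, 0)
  "339" → prefix "33" already present; 1 new (9)
  "3186148" → prefix "3" already present; 6 new (1, 8, 6, 1, 4, 8)
  "39793" → prefix "3" already present; 4 new (9, 7, 9, 3)
  "33041" → prefix "330" already present; 2 new (4, 1)
Total nodes = 10 + 3 + 7 + 2 + 3 + 7 + 5 + 4 + 3 + 3 + 1 + 1 + 8 + 1 + 6 + 4 + 2 = 70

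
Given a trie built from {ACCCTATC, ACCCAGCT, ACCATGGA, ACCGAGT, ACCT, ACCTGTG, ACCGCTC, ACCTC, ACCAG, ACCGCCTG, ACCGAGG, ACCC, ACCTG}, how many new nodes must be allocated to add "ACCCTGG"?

Walking "ACCCTGG" from the root, the first 5 characters ("ACCCT") follow existing edges; "G" is the first miss.
New nodes needed: |"ACCCTGG"| − 5 = 7 − 5 = 2.

2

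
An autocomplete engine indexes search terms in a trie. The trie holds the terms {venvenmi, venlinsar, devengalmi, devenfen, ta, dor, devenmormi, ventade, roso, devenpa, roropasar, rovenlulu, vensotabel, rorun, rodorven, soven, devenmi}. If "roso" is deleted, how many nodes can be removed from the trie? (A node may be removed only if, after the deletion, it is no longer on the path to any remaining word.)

2

Walk "roso" from the leaf back toward the root, removing each node that no remaining word uses.
The suffix "so" (2 nodes) is used only by "roso"; the node for "ro" still has the child "r", so pruning stops there.
Nodes removed: 2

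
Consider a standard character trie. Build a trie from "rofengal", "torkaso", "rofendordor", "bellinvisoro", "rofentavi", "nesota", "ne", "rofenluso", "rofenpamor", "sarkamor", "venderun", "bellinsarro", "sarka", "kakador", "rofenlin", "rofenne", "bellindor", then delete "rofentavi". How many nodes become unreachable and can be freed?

4

Walk "rofentavi" from the leaf back toward the root, removing each node that no remaining word uses.
The suffix "tavi" (4 nodes) is used only by "rofentavi"; the node for "rofen" still has the child "g", so pruning stops there.
Nodes removed: 4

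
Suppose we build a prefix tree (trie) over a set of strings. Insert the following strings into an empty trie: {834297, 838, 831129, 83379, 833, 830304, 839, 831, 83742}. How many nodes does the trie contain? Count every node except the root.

22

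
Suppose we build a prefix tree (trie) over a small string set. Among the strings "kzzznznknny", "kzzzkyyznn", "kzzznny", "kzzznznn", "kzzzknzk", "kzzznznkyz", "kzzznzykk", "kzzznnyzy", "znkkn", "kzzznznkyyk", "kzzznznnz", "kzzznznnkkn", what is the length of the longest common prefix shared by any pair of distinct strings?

9

Look for the deepest trie node that still has at least two words in its subtree.
"kzzznznkyyk" and "kzzznznkyz" agree on "kzzznznky" (9 characters) before diverging; nothing deeper is shared.
Longest shared-prefix length: 9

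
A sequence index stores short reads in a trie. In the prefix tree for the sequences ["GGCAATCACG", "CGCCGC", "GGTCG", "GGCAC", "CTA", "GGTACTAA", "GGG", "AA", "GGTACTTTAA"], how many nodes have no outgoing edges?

Leaves are exactly the stored words that no other stored word extends.
Those words: "AA", "CGCCGC", "CTA", "GGCAATCACG", "GGCAC", "GGG", "GGTACTAA", "GGTACTTTAA", "GGTCG"
Leaf count: 9

9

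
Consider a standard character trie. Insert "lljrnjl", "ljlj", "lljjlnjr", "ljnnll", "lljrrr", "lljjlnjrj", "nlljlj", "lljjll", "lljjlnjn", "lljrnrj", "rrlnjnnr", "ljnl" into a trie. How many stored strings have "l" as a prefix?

Traverse to the node for "l", then collect every word in that subtree.
Words under "l": ljlj, ljnl, ljnnll, lljjll, lljjlnjn, lljjlnjr, lljjlnjrj, lljrnjl, lljrnrj, lljrrr
Count: 10

10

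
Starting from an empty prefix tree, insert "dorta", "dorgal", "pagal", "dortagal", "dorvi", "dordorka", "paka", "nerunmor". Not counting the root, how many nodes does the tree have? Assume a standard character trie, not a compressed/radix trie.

For each word, the new-node count is its length minus the longest prefix already in the trie:
  "dorta" → 5 new (d, o, r, t, a)
  "dorgal" → prefix "dor" already present; 3 new (g, a, l)
  "pagal" → 5 new (p, a, g, a, l)
  "dortagal" → prefix "dorta" already present; 3 new (g, a, l)
  "dorvi" → prefix "dor" already present; 2 new (v, i)
  "dordorka" → prefix "dor" already present; 5 new (d, o, r, k, a)
  "paka" → prefix "pa" already present; 2 new (k, a)
  "nerunmor" → 8 new (n, e, r, u, n, m, o, r)
Total nodes = 5 + 3 + 5 + 3 + 2 + 5 + 2 + 8 = 33

33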